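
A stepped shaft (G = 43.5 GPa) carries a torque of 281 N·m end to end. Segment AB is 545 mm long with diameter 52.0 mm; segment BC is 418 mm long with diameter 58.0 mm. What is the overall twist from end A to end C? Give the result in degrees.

0.420°

J_AB = π(0.0520)⁴/32 = 7.18×10^-7 m⁴; J_BC = π(0.0580)⁴/32 = 1.11×10^-6 m⁴.
θ = (T/G)·Σ L_i/J_i = (281.0/43.5×10⁹)·(0.545/7.18×10^-7 + 0.418/1.11×10^-6) = 7.335×10^-3 rad.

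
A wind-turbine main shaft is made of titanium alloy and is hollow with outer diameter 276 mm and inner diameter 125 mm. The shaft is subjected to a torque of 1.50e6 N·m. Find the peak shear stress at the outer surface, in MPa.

379 MPa

J = π(d_o⁴ − d_i⁴)/32 = π(0.276⁴ − 0.125⁴)/32 = 5.457×10^-4 m⁴.
τ_max = T·r/J = 1.500e6 × 0.138 / 5.457×10^-4 = 3.793×10^8 Pa.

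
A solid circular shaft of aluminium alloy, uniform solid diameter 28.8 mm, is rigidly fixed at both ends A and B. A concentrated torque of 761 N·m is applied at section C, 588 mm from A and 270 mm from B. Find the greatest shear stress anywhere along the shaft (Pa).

1.11e8 Pa

With uniform GJ and both ends fixed, compatibility θ_AC = θ_CB gives T_A·a = T_B·b, together with T_A + T_B = T₀.
T_A = T₀·b/(a+b) = 761.0·270/858.0 = 239.5 N·m; T_B = 521.5 N·m.
τ in each portion: τ_AC = 5.11×10^7 Pa, τ_CB = 1.11×10^8 Pa; maximum is in CB.
τ_max = T_CB·r/J = 521.5·0.0144/6.75×10^-8 = 1.112×10^8 Pa.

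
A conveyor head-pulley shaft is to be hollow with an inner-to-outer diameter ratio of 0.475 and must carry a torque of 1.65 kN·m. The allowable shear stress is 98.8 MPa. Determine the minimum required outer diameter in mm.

44.8 mm

For a hollow shaft with d_i/d_o = 0.475: τ_max = 16T/(π d_o³ (1−k⁴)), so d_o = [16T/(π τ_allow (1−k⁴))]^(1/3) = [16·1650/(π·9.88×10^7·0.9491)]^(1/3) = 0.04475 m.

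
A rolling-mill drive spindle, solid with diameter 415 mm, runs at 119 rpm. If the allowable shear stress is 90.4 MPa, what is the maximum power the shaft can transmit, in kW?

15800 kW

J = πd⁴/32 = π(0.415)⁴/32 = 2.912×10^-3 m⁴.
T_max = τ_allow·J/r = 9.04×10^7 × 2.912×10^-3 / 0.207 = 1.269e6 N·m.
ω = 2π·119/60 = 12.46 rad/s, so P_max = T_max·ω = 1.581×10^7 W.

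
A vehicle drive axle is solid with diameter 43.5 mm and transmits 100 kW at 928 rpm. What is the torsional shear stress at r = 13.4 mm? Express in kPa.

39200 kPa

ω = 2π·928/60 = 97.18 rad/s, so T = P/ω = 100×10³ / 97.18 = 1029 N·m.
J = πd⁴/32 = π(0.0435)⁴/32 = 3.515×10^-7 m⁴.
Shear stress varies linearly with radius: τ = T·r/J = 1029 × 0.0134 / 3.515×10^-7 = 3.923×10^7 Pa.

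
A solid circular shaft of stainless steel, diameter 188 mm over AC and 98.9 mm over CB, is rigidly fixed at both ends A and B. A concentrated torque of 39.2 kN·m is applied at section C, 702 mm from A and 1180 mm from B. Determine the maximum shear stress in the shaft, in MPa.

28.7 MPa

Compatibility: T_A·a/J_AC = T_B·b/J_CB with T_A + T_B = T₀.
J_AC = 1.23×10^-4 m⁴, J_CB = 9.39×10^-6 m⁴, so T_A = T₀·(J_AC/a)/((J_AC/a)+(J_CB/b)) = 37490 N·m, T_B = 1708 N·m.
τ in each portion: τ_AC = 2.87×10^7 Pa, τ_CB = 8.99×10^6 Pa; maximum is in AC.
τ_max = T_AC·r/J = 37490·0.0940/1.23×10^-4 = 2.874×10^7 Pa.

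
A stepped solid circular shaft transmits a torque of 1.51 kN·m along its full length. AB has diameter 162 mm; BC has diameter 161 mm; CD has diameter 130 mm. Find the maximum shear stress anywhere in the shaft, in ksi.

0.508 ksi

Under the same torque, τ_max = 16T/(πd³) is largest where d is smallest — segment CD (d = 130 mm).
τ_max = 16·1510/(π·(0.130)³) = 3.500×10^6 Pa.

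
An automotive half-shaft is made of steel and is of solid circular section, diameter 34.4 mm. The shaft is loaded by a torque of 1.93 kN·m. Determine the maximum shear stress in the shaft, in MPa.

241 MPa

J = πd⁴/32 = π(0.0344)⁴/32 = 1.375×10^-7 m⁴.
τ_max = T·r/J = 1930 × 0.0172 / 1.375×10^-7 = 2.415×10^8 Pa.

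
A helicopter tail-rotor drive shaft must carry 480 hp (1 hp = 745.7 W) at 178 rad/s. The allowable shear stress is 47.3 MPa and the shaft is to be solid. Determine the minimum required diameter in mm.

ω = 178 rad/s, so T = P/ω = 480×745.7 / 178.0 = 2011 N·m.
For a solid shaft τ_max = 16T/(πd³), so d = (16T/(π τ_allow))^(1/3) = (16·2011/(π·4.73×10^7))^(1/3) = 0.06005 m.

60.0 mm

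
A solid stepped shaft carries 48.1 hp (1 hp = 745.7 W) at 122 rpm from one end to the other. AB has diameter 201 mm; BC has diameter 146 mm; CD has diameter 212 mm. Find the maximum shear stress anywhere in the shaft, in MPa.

4.59 MPa

ω = 2π·122/60 = 12.78 rad/s, so T = P/ω = 48.1×745.7 / 12.78 = 2808 N·m.
Under the same torque, τ_max = 16T/(πd³) is largest where d is smallest — segment BC (d = 146 mm).
τ_max = 16·2808/(π·(0.146)³) = 4.594×10^6 Pa.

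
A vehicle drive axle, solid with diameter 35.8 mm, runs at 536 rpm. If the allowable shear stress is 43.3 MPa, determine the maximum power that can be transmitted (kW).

21.9 kW

J = πd⁴/32 = π(0.0358)⁴/32 = 1.613×10^-7 m⁴.
T_max = τ_allow·J/r = 4.33×10^7 × 1.613×10^-7 / 0.0179 = 390.1 N·m.
ω = 2π·536/60 = 56.13 rad/s, so P_max = T_max·ω = 2.190×10^4 W.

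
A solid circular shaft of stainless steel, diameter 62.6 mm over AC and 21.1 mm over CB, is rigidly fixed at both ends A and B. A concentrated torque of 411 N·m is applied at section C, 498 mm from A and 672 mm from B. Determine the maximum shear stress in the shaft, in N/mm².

8.45 N/mm²

Compatibility: T_A·a/J_AC = T_B·b/J_CB with T_A + T_B = T₀.
J_AC = 1.51×10^-6 m⁴, J_CB = 1.95×10^-8 m⁴, so T_A = T₀·(J_AC/a)/((J_AC/a)+(J_CB/b)) = 407.1 N·m, T_B = 3.894 N·m.
τ in each portion: τ_AC = 8.45×10^6 Pa, τ_CB = 2.11×10^6 Pa; maximum is in AC.
τ_max = T_AC·r/J = 407.1·0.0313/1.51×10^-6 = 8.452×10^6 Pa.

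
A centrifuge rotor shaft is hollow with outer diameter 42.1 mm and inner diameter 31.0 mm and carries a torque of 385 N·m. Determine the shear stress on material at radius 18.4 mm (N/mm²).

J = π(d_o⁴ − d_i⁴)/32 = π(0.0421⁴ − 0.0310⁴)/32 = 2.177×10^-7 m⁴.
Shear stress varies linearly with radius: τ = T·r/J = 385.0 × 0.0184 / 2.177×10^-7 = 3.253×10^7 Pa.

32.5 N/mm²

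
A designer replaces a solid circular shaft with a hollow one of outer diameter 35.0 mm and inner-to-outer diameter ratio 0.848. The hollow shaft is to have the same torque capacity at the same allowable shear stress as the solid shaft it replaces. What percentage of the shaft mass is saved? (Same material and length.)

Equal τ_max and T ⇒ the solid shaft needs d_s³ = d_o³(1−k⁴), so d_s = 35.0·(1−0.848⁴)^(1/3) = 27.46 mm.
Area ratio A_h/A_s = d_o²(1−k²)/d_s² = (1−k²)/(1−k⁴)^(2/3) = 0.4564.
Mass saving = 1 − 0.4564 = 54.4 %.

54.4 %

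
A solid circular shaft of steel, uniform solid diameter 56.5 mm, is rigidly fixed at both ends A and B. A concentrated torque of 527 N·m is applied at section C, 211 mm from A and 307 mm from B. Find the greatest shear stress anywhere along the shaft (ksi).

1.28 ksi

With uniform GJ and both ends fixed, compatibility θ_AC = θ_CB gives T_A·a = T_B·b, together with T_A + T_B = T₀.
T_A = T₀·b/(a+b) = 527.0·307/518.0 = 312.3 N·m; T_B = 214.7 N·m.
τ in each portion: τ_AC = 8.82×10^6 Pa, τ_CB = 6.06×10^6 Pa; maximum is in AC.
τ_max = T_AC·r/J = 312.3·0.0283/1.00×10^-6 = 8.820×10^6 Pa.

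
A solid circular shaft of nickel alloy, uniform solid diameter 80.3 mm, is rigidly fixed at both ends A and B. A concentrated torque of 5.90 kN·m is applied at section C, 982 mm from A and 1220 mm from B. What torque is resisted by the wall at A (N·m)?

With uniform GJ and both ends fixed, compatibility θ_AC = θ_CB gives T_A·a = T_B·b, together with T_A + T_B = T₀.
T_A = T₀·b/(a+b) = 5900·1220/2202 = 3269 N·m; T_B = 2631 N·m.

3270 N·m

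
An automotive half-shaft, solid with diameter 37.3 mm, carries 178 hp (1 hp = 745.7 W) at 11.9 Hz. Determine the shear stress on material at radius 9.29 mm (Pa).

ω = 2π·11.9 = 74.77 rad/s, so T = P/ω = 178×745.7 / 74.77 = 1775 N·m.
J = πd⁴/32 = π(0.0373)⁴/32 = 1.900×10^-7 m⁴.
Shear stress varies linearly with radius: τ = T·r/J = 1775 × 0.00929 / 1.900×10^-7 = 8.678×10^7 Pa.

8.68e7 Pa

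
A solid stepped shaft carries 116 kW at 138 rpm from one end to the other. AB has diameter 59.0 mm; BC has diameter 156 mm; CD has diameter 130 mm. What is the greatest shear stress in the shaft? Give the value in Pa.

1.99e8 Pa

ω = 2π·138/60 = 14.45 rad/s, so T = P/ω = 116×10³ / 14.45 = 8027 N·m.
Under the same torque, τ_max = 16T/(πd³) is largest where d is smallest — segment AB (d = 59.0 mm).
τ_max = 16·8027/(π·(0.0590)³) = 1.991×10^8 Pa.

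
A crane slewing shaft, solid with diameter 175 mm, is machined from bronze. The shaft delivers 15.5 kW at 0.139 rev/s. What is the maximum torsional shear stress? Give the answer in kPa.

16900 kPa

ω = 2π·0.139 = 0.8734 rad/s, so T = P/ω = 15.5×10³ / 0.8734 = 17750 N·m.
J = πd⁴/32 = π(0.175)⁴/32 = 9.208×10^-5 m⁴.
τ_max = T·r/J = 17750 × 0.0875 / 9.208×10^-5 = 1.687×10^7 Pa.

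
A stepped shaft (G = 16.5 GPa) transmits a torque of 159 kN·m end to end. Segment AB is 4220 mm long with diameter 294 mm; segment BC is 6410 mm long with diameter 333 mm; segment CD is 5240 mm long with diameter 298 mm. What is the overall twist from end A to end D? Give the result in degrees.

9.85°

J_AB = π(0.294)⁴/32 = 7.33×10^-4 m⁴; J_BC = π(0.333)⁴/32 = 1.21×10^-3 m⁴; J_CD = π(0.298)⁴/32 = 7.74×10^-4 m⁴.
θ = (T/G)·Σ L_i/J_i = (159000/16.5×10⁹)·(4.22/7.33×10^-4 + 6.41/1.21×10^-3 + 5.24/7.74×10^-4) = 0.1718 rad.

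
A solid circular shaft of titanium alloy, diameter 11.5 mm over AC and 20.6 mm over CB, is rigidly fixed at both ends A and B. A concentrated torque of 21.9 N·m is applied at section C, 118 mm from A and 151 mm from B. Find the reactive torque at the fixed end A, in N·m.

2.42 N·m

Compatibility: T_A·a/J_AC = T_B·b/J_CB with T_A + T_B = T₀.
J_AC = 1.72×10^-9 m⁴, J_CB = 1.77×10^-8 m⁴, so T_A = T₀·(J_AC/a)/((J_AC/a)+(J_CB/b)) = 2.421 N·m, T_B = 19.48 N·m.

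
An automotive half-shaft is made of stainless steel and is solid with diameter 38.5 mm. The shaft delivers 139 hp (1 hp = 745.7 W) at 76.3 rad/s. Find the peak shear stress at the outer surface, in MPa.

121 MPa

ω = 76.3 rad/s, so T = P/ω = 139×745.7 / 76.30 = 1358 N·m.
J = πd⁴/32 = π(0.0385)⁴/32 = 2.157×10^-7 m⁴.
τ_max = T·r/J = 1358 × 0.0192 / 2.157×10^-7 = 1.212×10^8 Pa.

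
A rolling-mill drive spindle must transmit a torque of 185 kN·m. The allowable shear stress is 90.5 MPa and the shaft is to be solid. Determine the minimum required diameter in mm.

For a solid shaft τ_max = 16T/(πd³), so d = (16T/(π τ_allow))^(1/3) = (16·185000/(π·9.05×10^7))^(1/3) = 0.2184 m.

218 mm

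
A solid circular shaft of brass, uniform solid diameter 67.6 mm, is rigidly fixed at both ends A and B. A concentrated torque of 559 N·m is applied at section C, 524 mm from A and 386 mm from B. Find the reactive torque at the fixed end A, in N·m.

237 N·m

With uniform GJ and both ends fixed, compatibility θ_AC = θ_CB gives T_A·a = T_B·b, together with T_A + T_B = T₀.
T_A = T₀·b/(a+b) = 559.0·386/910.0 = 237.1 N·m; T_B = 321.9 N·m.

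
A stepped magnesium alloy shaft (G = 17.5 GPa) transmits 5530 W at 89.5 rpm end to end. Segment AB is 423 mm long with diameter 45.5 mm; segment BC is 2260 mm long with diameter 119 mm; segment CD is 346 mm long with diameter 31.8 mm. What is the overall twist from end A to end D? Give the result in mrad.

ω = 2π·89.5/60 = 9.372 rad/s, so T = P/ω = 5530 / 9.372 = 590.0 N·m.
J_AB = π(0.0455)⁴/32 = 4.21×10^-7 m⁴; J_BC = π(0.119)⁴/32 = 1.97×10^-5 m⁴; J_CD = π(0.0318)⁴/32 = 1.00×10^-7 m⁴.
θ = (T/G)·Σ L_i/J_i = (590.0/17.5×10⁹)·(0.423/4.21×10^-7 + 2.26/1.97×10^-5 + 0.346/1.00×10^-7) = 0.1540 rad.

154 mrad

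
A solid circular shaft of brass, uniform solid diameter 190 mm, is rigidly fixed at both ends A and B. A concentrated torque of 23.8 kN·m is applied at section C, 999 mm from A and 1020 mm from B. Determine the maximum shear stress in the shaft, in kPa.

8930 kPa

With uniform GJ and both ends fixed, compatibility θ_AC = θ_CB gives T_A·a = T_B·b, together with T_A + T_B = T₀.
T_A = T₀·b/(a+b) = 23800·1020/2019 = 12020 N·m; T_B = 11780 N·m.
τ in each portion: τ_AC = 8.93×10^6 Pa, τ_CB = 8.74×10^6 Pa; maximum is in AC.
τ_max = T_AC·r/J = 12020·0.0950/1.28×10^-4 = 8.928×10^6 Pa.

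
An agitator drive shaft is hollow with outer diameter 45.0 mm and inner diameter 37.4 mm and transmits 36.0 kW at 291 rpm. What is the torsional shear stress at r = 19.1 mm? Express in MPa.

107 MPa

ω = 2π·291/60 = 30.47 rad/s, so T = P/ω = 36.0×10³ / 30.47 = 1181 N·m.
J = π(d_o⁴ − d_i⁴)/32 = π(0.0450⁴ − 0.0374⁴)/32 = 2.105×10^-7 m⁴.
Shear stress varies linearly with radius: τ = T·r/J = 1181 × 0.0191 / 2.105×10^-7 = 1.072×10^8 Pa.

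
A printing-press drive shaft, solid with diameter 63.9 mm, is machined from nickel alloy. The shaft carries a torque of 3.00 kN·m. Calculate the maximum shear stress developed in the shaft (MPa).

58.6 MPa

J = πd⁴/32 = π(0.0639)⁴/32 = 1.637×10^-6 m⁴.
τ_max = T·r/J = 3000 × 0.0319 / 1.637×10^-6 = 5.856×10^7 Pa.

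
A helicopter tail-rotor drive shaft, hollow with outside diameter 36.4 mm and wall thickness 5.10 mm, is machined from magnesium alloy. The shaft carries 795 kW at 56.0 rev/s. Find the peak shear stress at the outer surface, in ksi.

ω = 2π·56.0 = 351.9 rad/s, so T = P/ω = 795×10³ / 351.9 = 2259 N·m.
J = π(d_o⁴ − d_i⁴)/32 = π(0.0364⁴ − 0.0262⁴)/32 = 1.261×10^-7 m⁴.
τ_max = T·r/J = 2259 × 0.0182 / 1.261×10^-7 = 3.261×10^8 Pa.

47.3 ksi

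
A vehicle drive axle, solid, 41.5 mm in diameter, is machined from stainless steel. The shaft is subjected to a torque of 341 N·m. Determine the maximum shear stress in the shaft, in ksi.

3.52 ksi

J = πd⁴/32 = π(0.0415)⁴/32 = 2.912×10^-7 m⁴.
τ_max = T·r/J = 341.0 × 0.0208 / 2.912×10^-7 = 2.430×10^7 Pa.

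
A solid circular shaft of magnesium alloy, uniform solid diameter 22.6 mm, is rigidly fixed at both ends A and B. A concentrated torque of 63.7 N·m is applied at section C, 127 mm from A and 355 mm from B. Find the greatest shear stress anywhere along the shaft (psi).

With uniform GJ and both ends fixed, compatibility θ_AC = θ_CB gives T_A·a = T_B·b, together with T_A + T_B = T₀.
T_A = T₀·b/(a+b) = 63.70·355/482.0 = 46.92 N·m; T_B = 16.78 N·m.
τ in each portion: τ_AC = 2.07×10^7 Pa, τ_CB = 7.41×10^6 Pa; maximum is in AC.
τ_max = T_AC·r/J = 46.92·0.0113/2.56×10^-8 = 2.070×10^7 Pa.

3000 psi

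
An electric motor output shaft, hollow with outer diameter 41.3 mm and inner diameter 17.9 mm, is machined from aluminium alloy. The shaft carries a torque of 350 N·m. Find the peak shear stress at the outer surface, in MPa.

J = π(d_o⁴ − d_i⁴)/32 = π(0.0413⁴ − 0.0179⁴)/32 = 2.755×10^-7 m⁴.
τ_max = T·r/J = 350.0 × 0.0206 / 2.755×10^-7 = 2.623×10^7 Pa.

26.2 MPa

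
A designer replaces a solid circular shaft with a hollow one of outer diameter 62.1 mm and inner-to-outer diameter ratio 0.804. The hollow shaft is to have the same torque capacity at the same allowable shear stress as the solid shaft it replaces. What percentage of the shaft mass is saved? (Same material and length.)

Equal τ_max and T ⇒ the solid shaft needs d_s³ = d_o³(1−k⁴), so d_s = 62.1·(1−0.804⁴)^(1/3) = 51.85 mm.
Area ratio A_h/A_s = d_o²(1−k²)/d_s² = (1−k²)/(1−k⁴)^(2/3) = 0.5072.
Mass saving = 1 − 0.5072 = 49.3 %.

49.3 %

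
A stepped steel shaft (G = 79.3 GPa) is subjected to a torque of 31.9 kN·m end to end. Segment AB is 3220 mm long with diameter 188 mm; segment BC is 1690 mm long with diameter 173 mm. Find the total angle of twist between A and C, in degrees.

1.05°

J_AB = π(0.188)⁴/32 = 1.23×10^-4 m⁴; J_BC = π(0.173)⁴/32 = 8.79×10^-5 m⁴.
θ = (T/G)·Σ L_i/J_i = (31900/79.3×10⁹)·(3.22/1.23×10^-4 + 1.69/8.79×10^-5) = 0.01829 rad.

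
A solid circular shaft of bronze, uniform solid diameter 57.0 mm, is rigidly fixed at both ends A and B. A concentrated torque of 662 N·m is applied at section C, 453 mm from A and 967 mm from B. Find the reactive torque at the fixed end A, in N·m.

With uniform GJ and both ends fixed, compatibility θ_AC = θ_CB gives T_A·a = T_B·b, together with T_A + T_B = T₀.
T_A = T₀·b/(a+b) = 662.0·967/1420 = 450.8 N·m; T_B = 211.2 N·m.

451 N·m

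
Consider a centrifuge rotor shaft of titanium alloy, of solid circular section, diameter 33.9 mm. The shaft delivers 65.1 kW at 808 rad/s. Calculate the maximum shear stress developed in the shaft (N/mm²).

10.5 N/mm²

ω = 808 rad/s, so T = P/ω = 65.1×10³ / 808.0 = 80.57 N·m.
J = πd⁴/32 = π(0.0339)⁴/32 = 1.297×10^-7 m⁴.
τ_max = T·r/J = 80.57 × 0.0169 / 1.297×10^-7 = 1.053×10^7 Pa.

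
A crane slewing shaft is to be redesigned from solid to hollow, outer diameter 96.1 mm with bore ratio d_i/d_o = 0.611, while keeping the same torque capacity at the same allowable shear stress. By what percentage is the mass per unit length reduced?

Equal τ_max and T ⇒ the solid shaft needs d_s³ = d_o³(1−k⁴), so d_s = 96.1·(1−0.611⁴)^(1/3) = 91.41 mm.
Area ratio A_h/A_s = d_o²(1−k²)/d_s² = (1−k²)/(1−k⁴)^(2/3) = 0.6926.
Mass saving = 1 − 0.6926 = 30.7 %.

30.7 %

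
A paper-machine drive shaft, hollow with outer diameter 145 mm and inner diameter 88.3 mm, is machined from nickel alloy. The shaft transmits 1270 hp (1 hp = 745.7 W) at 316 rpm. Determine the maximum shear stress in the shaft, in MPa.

55.4 MPa

ω = 2π·316/60 = 33.09 rad/s, so T = P/ω = 1270×745.7 / 33.09 = 28620 N·m.
J = π(d_o⁴ − d_i⁴)/32 = π(0.145⁴ − 0.0883⁴)/32 = 3.743×10^-5 m⁴.
τ_max = T·r/J = 28620 × 0.0725 / 3.743×10^-5 = 5.543×10^7 Pa.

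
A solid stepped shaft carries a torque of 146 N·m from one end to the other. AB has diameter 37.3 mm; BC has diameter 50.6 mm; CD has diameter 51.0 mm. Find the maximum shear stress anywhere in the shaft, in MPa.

Under the same torque, τ_max = 16T/(πd³) is largest where d is smallest — segment AB (d = 37.3 mm).
τ_max = 16·146.0/(π·(0.0373)³) = 1.433×10^7 Pa.

14.3 MPa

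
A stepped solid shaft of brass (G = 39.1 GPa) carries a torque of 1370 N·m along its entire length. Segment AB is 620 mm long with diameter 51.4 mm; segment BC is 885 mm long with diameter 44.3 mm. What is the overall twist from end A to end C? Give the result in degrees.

J_AB = π(0.0514)⁴/32 = 6.85×10^-7 m⁴; J_BC = π(0.0443)⁴/32 = 3.78×10^-7 m⁴.
θ = (T/G)·Σ L_i/J_i = (1370/39.1×10⁹)·(0.620/6.85×10^-7 + 0.885/3.78×10^-7) = 0.1137 rad.

6.52°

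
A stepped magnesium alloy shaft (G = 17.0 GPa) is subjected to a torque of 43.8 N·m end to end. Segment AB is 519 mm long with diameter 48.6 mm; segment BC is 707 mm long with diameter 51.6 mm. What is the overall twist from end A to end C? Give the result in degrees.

0.290°

J_AB = π(0.0486)⁴/32 = 5.48×10^-7 m⁴; J_BC = π(0.0516)⁴/32 = 6.96×10^-7 m⁴.
θ = (T/G)·Σ L_i/J_i = (43.80/17.0×10⁹)·(0.519/5.48×10^-7 + 0.707/6.96×10^-7) = 5.059×10^-3 rad.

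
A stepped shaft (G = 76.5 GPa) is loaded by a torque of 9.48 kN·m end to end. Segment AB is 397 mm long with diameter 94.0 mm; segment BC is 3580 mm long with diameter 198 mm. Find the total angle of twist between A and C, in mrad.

J_AB = π(0.0940)⁴/32 = 7.66×10^-6 m⁴; J_BC = π(0.198)⁴/32 = 1.51×10^-4 m⁴.
θ = (T/G)·Σ L_i/J_i = (9480/76.5×10⁹)·(0.397/7.66×10^-6 + 3.58/1.51×10^-4) = 9.359×10^-3 rad.

9.36 mrad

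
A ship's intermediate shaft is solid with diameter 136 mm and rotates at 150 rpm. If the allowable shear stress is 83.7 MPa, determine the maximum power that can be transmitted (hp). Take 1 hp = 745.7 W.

J = πd⁴/32 = π(0.136)⁴/32 = 3.359×10^-5 m⁴.
T_max = τ_allow·J/r = 8.37×10^7 × 3.359×10^-5 / 0.0680 = 41340 N·m.
ω = 2π·150/60 = 15.71 rad/s, so P_max = T_max·ω = 6.494×10^5 W.

871 hp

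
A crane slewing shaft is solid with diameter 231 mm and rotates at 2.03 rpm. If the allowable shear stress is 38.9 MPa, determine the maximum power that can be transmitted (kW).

J = πd⁴/32 = π(0.231)⁴/32 = 2.795×10^-4 m⁴.
T_max = τ_allow·J/r = 3.89×10^7 × 2.795×10^-4 / 0.116 = 94150 N·m.
ω = 2π·2.03/60 = 0.2126 rad/s, so P_max = T_max·ω = 2.001×10^4 W.

20.0 kW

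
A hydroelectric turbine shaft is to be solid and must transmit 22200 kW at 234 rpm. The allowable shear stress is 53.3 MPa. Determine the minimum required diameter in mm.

ω = 2π·234/60 = 24.50 rad/s, so T = P/ω = 22200×10³ / 24.50 = 906000 N·m.
For a solid shaft τ_max = 16T/(πd³), so d = (16T/(π τ_allow))^(1/3) = (16·906000/(π·5.33×10^7))^(1/3) = 0.4424 m.

442 mm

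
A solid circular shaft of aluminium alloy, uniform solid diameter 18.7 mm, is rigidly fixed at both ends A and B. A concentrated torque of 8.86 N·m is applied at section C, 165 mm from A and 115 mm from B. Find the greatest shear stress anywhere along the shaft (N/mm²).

With uniform GJ and both ends fixed, compatibility θ_AC = θ_CB gives T_A·a = T_B·b, together with T_A + T_B = T₀.
T_A = T₀·b/(a+b) = 8.860·115/280.0 = 3.639 N·m; T_B = 5.221 N·m.
τ in each portion: τ_AC = 2.83×10^6 Pa, τ_CB = 4.07×10^6 Pa; maximum is in CB.
τ_max = T_CB·r/J = 5.221·0.00935/1.20×10^-8 = 4.066×10^6 Pa.

4.07 N/mm²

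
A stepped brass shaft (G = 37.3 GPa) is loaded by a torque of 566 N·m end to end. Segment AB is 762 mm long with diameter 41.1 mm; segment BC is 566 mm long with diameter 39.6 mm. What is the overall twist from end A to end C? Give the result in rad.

J_AB = π(0.0411)⁴/32 = 2.80×10^-7 m⁴; J_BC = π(0.0396)⁴/32 = 2.41×10^-7 m⁴.
θ = (T/G)·Σ L_i/J_i = (566.0/37.3×10⁹)·(0.762/2.80×10^-7 + 0.566/2.41×10^-7) = 0.07685 rad.

0.0769 rad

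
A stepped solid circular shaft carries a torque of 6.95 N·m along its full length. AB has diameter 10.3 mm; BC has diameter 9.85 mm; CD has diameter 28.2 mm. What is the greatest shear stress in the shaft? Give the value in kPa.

37000 kPa

Under the same torque, τ_max = 16T/(πd³) is largest where d is smallest — segment BC (d = 9.85 mm).
τ_max = 16·6.950/(π·(0.00985)³) = 3.704×10^7 Pa.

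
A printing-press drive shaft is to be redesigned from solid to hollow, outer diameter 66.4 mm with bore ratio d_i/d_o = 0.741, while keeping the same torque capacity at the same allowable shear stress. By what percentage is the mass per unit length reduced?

Equal τ_max and T ⇒ the solid shaft needs d_s³ = d_o³(1−k⁴), so d_s = 66.4·(1−0.741⁴)^(1/3) = 58.91 mm.
Area ratio A_h/A_s = d_o²(1−k²)/d_s² = (1−k²)/(1−k⁴)^(2/3) = 0.5728.
Mass saving = 1 − 0.5728 = 42.7 %.

42.7 %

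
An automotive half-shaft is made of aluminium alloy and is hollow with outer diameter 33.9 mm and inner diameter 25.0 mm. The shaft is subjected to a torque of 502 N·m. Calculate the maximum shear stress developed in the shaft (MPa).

J = π(d_o⁴ − d_i⁴)/32 = π(0.0339⁴ − 0.0250⁴)/32 = 9.131×10^-8 m⁴.
τ_max = T·r/J = 502.0 × 0.0169 / 9.131×10^-8 = 9.319×10^7 Pa.

93.2 MPa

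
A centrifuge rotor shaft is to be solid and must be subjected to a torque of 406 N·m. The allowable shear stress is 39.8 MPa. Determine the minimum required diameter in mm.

37.3 mm

For a solid shaft τ_max = 16T/(πd³), so d = (16T/(π τ_allow))^(1/3) = (16·406.0/(π·3.98×10^7))^(1/3) = 0.03731 m.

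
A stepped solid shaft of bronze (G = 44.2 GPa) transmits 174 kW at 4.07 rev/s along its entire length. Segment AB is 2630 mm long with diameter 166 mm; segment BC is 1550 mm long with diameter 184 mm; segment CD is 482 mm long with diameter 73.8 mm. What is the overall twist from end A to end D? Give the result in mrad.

ω = 2π·4.07 = 25.57 rad/s, so T = P/ω = 174×10³ / 25.57 = 6804 N·m.
J_AB = π(0.166)⁴/32 = 7.45×10^-5 m⁴; J_BC = π(0.184)⁴/32 = 1.13×10^-4 m⁴; J_CD = π(0.0738)⁴/32 = 2.91×10^-6 m⁴.
θ = (T/G)·Σ L_i/J_i = (6804/44.2×10⁹)·(2.63/7.45×10^-5 + 1.55/1.13×10^-4 + 0.482/2.91×10^-6) = 0.03303 rad.

33.0 mrad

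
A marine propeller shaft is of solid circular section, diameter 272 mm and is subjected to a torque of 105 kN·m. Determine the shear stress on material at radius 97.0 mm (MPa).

J = πd⁴/32 = π(0.272)⁴/32 = 5.374×10^-4 m⁴.
Shear stress varies linearly with radius: τ = T·r/J = 105000 × 0.0970 / 5.374×10^-4 = 1.895×10^7 Pa.

19.0 MPa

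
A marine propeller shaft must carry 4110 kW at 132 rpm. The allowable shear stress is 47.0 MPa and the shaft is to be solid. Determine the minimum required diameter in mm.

318 mm

ω = 2π·132/60 = 13.82 rad/s, so T = P/ω = 4110×10³ / 13.82 = 297300 N·m.
For a solid shaft τ_max = 16T/(πd³), so d = (16T/(π τ_allow))^(1/3) = (16·297300/(π·4.70×10^7))^(1/3) = 0.3182 m.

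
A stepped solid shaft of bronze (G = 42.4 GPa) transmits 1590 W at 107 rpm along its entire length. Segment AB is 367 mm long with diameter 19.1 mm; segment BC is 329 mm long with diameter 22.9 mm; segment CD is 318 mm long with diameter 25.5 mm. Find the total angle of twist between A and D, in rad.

ω = 2π·107/60 = 11.21 rad/s, so T = P/ω = 1590 / 11.21 = 141.9 N·m.
J_AB = π(0.0191)⁴/32 = 1.31×10^-8 m⁴; J_BC = π(0.0229)⁴/32 = 2.70×10^-8 m⁴; J_CD = π(0.0255)⁴/32 = 4.15×10^-8 m⁴.
θ = (T/G)·Σ L_i/J_i = (141.9/42.4×10⁹)·(0.367/1.31×10^-8 + 0.329/2.70×10^-8 + 0.318/4.15×10^-8) = 0.1604 rad.

0.160 rad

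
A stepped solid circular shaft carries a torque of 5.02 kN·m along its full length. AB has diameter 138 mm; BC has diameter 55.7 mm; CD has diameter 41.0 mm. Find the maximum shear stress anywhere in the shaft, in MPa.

371 MPa

Under the same torque, τ_max = 16T/(πd³) is largest where d is smallest — segment CD (d = 41.0 mm).
τ_max = 16·5020/(π·(0.0410)³) = 3.710×10^8 Pa.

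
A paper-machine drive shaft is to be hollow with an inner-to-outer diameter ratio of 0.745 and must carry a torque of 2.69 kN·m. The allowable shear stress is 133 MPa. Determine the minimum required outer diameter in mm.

For a hollow shaft with d_i/d_o = 0.745: τ_max = 16T/(π d_o³ (1−k⁴)), so d_o = [16T/(π τ_allow (1−k⁴))]^(1/3) = [16·2690/(π·1.33×10^8·0.6919)]^(1/3) = 0.05300 m.

53.0 mm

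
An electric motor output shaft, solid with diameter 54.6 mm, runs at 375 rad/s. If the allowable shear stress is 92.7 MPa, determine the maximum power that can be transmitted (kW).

J = πd⁴/32 = π(0.0546)⁴/32 = 8.725×10^-7 m⁴.
T_max = τ_allow·J/r = 9.27×10^7 × 8.725×10^-7 / 0.0273 = 2963 N·m.
ω = 375 rad/s, so P_max = T_max·ω = 1.111×10^6 W.

1110 kW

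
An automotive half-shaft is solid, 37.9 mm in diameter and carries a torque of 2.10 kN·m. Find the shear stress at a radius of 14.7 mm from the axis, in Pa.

J = πd⁴/32 = π(0.0379)⁴/32 = 2.026×10^-7 m⁴.
Shear stress varies linearly with radius: τ = T·r/J = 2100 × 0.0147 / 2.026×10^-7 = 1.524×10^8 Pa.

1.52e8 Pa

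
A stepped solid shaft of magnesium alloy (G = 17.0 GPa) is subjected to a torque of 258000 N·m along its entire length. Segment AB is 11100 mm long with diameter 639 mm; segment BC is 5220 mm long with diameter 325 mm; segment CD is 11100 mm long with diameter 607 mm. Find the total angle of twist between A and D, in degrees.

5.46°

J_AB = π(0.639)⁴/32 = 0.0164 m⁴; J_BC = π(0.325)⁴/32 = 1.10×10^-3 m⁴; J_CD = π(0.607)⁴/32 = 0.0133 m⁴.
θ = (T/G)·Σ L_i/J_i = (258000/17.0×10⁹)·(11.1/0.0164 + 5.22/1.10×10^-3 + 11.1/0.0133) = 0.09526 rad.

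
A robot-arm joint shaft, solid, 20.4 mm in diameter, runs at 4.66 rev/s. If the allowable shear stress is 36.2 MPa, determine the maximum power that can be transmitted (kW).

1.77 kW

J = πd⁴/32 = π(0.0204)⁴/32 = 1.700×10^-8 m⁴.
T_max = τ_allow·J/r = 3.62×10^7 × 1.700×10^-8 / 0.0102 = 60.34 N·m.
ω = 2π·4.66 = 29.28 rad/s, so P_max = T_max·ω = 1767 W.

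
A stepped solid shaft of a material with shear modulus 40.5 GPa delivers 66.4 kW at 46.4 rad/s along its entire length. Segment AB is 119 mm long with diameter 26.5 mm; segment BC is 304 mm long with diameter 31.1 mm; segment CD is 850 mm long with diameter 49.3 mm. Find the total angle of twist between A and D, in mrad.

ω = 46.4 rad/s, so T = P/ω = 66.4×10³ / 46.40 = 1431 N·m.
J_AB = π(0.0265)⁴/32 = 4.84×10^-8 m⁴; J_BC = π(0.0311)⁴/32 = 9.18×10^-8 m⁴; J_CD = π(0.0493)⁴/32 = 5.80×10^-7 m⁴.
θ = (T/G)·Σ L_i/J_i = (1431/40.5×10⁹)·(0.119/4.84×10^-8 + 0.304/9.18×10^-8 + 0.850/5.80×10^-7) = 0.2556 rad.

256 mrad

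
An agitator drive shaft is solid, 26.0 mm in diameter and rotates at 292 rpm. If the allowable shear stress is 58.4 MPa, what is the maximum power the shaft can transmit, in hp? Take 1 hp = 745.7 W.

8.26 hp

J = πd⁴/32 = π(0.0260)⁴/32 = 4.486×10^-8 m⁴.
T_max = τ_allow·J/r = 5.84×10^7 × 4.486×10^-8 / 0.0130 = 201.5 N·m.
ω = 2π·292/60 = 30.58 rad/s, so P_max = T_max·ω = 6163 W.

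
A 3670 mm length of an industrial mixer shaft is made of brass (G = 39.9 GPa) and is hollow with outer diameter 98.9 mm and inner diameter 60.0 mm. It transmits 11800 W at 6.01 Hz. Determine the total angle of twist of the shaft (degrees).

0.203°

ω = 2π·6.01 = 37.76 rad/s, so T = P/ω = 11800 / 37.76 = 312.5 N·m.
J = π(d_o⁴ − d_i⁴)/32 = π(0.0989⁴ − 0.0600⁴)/32 = 8.120×10^-6 m⁴.
θ = T·L/(G·J) = 312.5 × 3.67 / (39.9×10⁹ × 8.120×10^-6) = 3.540×10^-3 rad.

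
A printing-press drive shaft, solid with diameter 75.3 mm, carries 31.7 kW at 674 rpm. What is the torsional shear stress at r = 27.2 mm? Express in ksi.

ω = 2π·674/60 = 70.58 rad/s, so T = P/ω = 31.7×10³ / 70.58 = 449.1 N·m.
J = πd⁴/32 = π(0.0753)⁴/32 = 3.156×10^-6 m⁴.
Shear stress varies linearly with radius: τ = T·r/J = 449.1 × 0.0272 / 3.156×10^-6 = 3.870×10^6 Pa.

0.561 ksi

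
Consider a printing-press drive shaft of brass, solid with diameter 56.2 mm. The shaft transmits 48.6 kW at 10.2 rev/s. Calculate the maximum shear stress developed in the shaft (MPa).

ω = 2π·10.2 = 64.09 rad/s, so T = P/ω = 48.6×10³ / 64.09 = 758.3 N·m.
J = πd⁴/32 = π(0.0562)⁴/32 = 9.794×10^-7 m⁴.
τ_max = T·r/J = 758.3 × 0.0281 / 9.794×10^-7 = 2.176×10^7 Pa.

21.8 MPa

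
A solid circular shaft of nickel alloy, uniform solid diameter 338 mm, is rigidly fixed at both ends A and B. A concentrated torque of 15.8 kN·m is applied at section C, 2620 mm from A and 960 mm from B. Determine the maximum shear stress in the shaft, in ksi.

With uniform GJ and both ends fixed, compatibility θ_AC = θ_CB gives T_A·a = T_B·b, together with T_A + T_B = T₀.
T_A = T₀·b/(a+b) = 15800·960/3580 = 4237 N·m; T_B = 11560 N·m.
τ in each portion: τ_AC = 5.59×10^5 Pa, τ_CB = 1.53×10^6 Pa; maximum is in CB.
τ_max = T_CB·r/J = 11560·0.169/1.28×10^-3 = 1.525×10^6 Pa.

0.221 ksi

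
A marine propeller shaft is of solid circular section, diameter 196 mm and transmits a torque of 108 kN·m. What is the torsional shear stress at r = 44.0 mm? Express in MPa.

32.8 MPa

J = πd⁴/32 = π(0.196)⁴/32 = 1.449×10^-4 m⁴.
Shear stress varies linearly with radius: τ = T·r/J = 108000 × 0.0440 / 1.449×10^-4 = 3.280×10^7 Pa.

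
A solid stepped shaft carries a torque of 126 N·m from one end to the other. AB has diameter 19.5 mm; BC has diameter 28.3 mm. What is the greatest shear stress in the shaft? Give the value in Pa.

8.65e7 Pa

Under the same torque, τ_max = 16T/(πd³) is largest where d is smallest — segment AB (d = 19.5 mm).
τ_max = 16·126.0/(π·(0.0195)³) = 8.654×10^7 Pa.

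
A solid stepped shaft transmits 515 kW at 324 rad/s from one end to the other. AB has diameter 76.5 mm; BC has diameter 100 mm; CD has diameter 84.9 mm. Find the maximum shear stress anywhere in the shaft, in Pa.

1.81e7 Pa

ω = 324 rad/s, so T = P/ω = 515×10³ / 324.0 = 1590 N·m.
Under the same torque, τ_max = 16T/(πd³) is largest where d is smallest — segment AB (d = 76.5 mm).
τ_max = 16·1590/(π·(0.0765)³) = 1.808×10^7 Pa.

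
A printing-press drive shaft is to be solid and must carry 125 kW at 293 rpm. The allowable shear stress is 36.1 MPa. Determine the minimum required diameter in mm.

ω = 2π·293/60 = 30.68 rad/s, so T = P/ω = 125×10³ / 30.68 = 4074 N·m.
For a solid shaft τ_max = 16T/(πd³), so d = (16T/(π τ_allow))^(1/3) = (16·4074/(π·3.61×10^7))^(1/3) = 0.08314 m.

83.1 mm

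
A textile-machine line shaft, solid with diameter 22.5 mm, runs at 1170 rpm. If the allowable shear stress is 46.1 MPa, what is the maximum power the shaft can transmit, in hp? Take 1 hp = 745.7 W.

J = πd⁴/32 = π(0.0225)⁴/32 = 2.516×10^-8 m⁴.
T_max = τ_allow·J/r = 4.61×10^7 × 2.516×10^-8 / 0.0112 = 103.1 N·m.
ω = 2π·1170/60 = 122.5 rad/s, so P_max = T_max·ω = 1.263×10^4 W.

16.9 hp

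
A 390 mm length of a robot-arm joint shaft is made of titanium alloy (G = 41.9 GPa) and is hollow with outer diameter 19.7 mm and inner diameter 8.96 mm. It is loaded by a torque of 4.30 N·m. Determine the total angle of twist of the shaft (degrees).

J = π(d_o⁴ − d_i⁴)/32 = π(0.0197⁴ − 0.00896⁴)/32 = 1.415×10^-8 m⁴.
θ = T·L/(G·J) = 4.300 × 0.390 / (41.9×10⁹ × 1.415×10^-8) = 2.828×10^-3 rad.

0.162°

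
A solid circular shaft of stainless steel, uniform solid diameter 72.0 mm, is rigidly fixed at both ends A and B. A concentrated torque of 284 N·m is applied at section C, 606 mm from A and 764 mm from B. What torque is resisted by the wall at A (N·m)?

With uniform GJ and both ends fixed, compatibility θ_AC = θ_CB gives T_A·a = T_B·b, together with T_A + T_B = T₀.
T_A = T₀·b/(a+b) = 284.0·764/1370 = 158.4 N·m; T_B = 125.6 N·m.

158 N·m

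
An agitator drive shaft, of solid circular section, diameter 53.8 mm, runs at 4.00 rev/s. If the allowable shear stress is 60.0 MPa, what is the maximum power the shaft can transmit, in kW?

46.1 kW

J = πd⁴/32 = π(0.0538)⁴/32 = 8.225×10^-7 m⁴.
T_max = τ_allow·J/r = 6.00×10^7 × 8.225×10^-7 / 0.0269 = 1835 N·m.
ω = 2π·4.00 = 25.13 rad/s, so P_max = T_max·ω = 4.611×10^4 W.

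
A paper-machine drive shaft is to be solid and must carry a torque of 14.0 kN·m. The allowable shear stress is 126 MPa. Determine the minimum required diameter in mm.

82.7 mm

For a solid shaft τ_max = 16T/(πd³), so d = (16T/(π τ_allow))^(1/3) = (16·14000/(π·1.26×10^8))^(1/3) = 0.08271 m.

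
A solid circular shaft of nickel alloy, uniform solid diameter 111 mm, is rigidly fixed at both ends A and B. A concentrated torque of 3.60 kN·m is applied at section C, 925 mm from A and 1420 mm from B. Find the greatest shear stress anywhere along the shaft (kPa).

8120 kPa

With uniform GJ and both ends fixed, compatibility θ_AC = θ_CB gives T_A·a = T_B·b, together with T_A + T_B = T₀.
T_A = T₀·b/(a+b) = 3600·1420/2345 = 2180 N·m; T_B = 1420 N·m.
τ in each portion: τ_AC = 8.12×10^6 Pa, τ_CB = 5.29×10^6 Pa; maximum is in AC.
τ_max = T_AC·r/J = 2180·0.0555/1.49×10^-5 = 8.118×10^6 Pa.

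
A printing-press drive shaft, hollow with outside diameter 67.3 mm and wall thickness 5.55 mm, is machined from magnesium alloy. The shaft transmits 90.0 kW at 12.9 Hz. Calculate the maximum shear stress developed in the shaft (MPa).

36.1 MPa

ω = 2π·12.9 = 81.05 rad/s, so T = P/ω = 90.0×10³ / 81.05 = 1110 N·m.
J = π(d_o⁴ − d_i⁴)/32 = π(0.0673⁴ − 0.0562⁴)/32 = 1.035×10^-6 m⁴.
τ_max = T·r/J = 1110 × 0.0336 / 1.035×10^-6 = 3.611×10^7 Pa.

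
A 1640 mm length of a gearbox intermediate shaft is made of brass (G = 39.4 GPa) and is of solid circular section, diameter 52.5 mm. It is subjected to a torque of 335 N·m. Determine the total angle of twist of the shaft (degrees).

1.07°

J = πd⁴/32 = π(0.0525)⁴/32 = 7.458×10^-7 m⁴.
θ = T·L/(G·J) = 335.0 × 1.64 / (39.4×10⁹ × 7.458×10^-7) = 0.01870 rad.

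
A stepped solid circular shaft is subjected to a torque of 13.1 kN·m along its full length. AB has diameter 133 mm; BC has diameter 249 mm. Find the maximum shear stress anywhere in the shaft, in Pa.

2.84e7 Pa

Under the same torque, τ_max = 16T/(πd³) is largest where d is smallest — segment AB (d = 133 mm).
τ_max = 16·13100/(π·(0.133)³) = 2.836×10^7 Pa.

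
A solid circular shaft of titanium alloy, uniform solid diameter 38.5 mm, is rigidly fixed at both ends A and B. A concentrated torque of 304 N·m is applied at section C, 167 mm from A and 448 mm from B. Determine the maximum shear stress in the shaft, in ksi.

With uniform GJ and both ends fixed, compatibility θ_AC = θ_CB gives T_A·a = T_B·b, together with T_A + T_B = T₀.
T_A = T₀·b/(a+b) = 304.0·448/615.0 = 221.5 N·m; T_B = 82.55 N·m.
τ in each portion: τ_AC = 1.98×10^7 Pa, τ_CB = 7.37×10^6 Pa; maximum is in AC.
τ_max = T_AC·r/J = 221.5·0.0192/2.16×10^-7 = 1.976×10^7 Pa.

2.87 ksi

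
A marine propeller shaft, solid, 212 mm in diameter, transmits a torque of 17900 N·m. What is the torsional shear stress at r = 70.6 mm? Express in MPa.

6.37 MPa

J = πd⁴/32 = π(0.212)⁴/32 = 1.983×10^-4 m⁴.
Shear stress varies linearly with radius: τ = T·r/J = 17900 × 0.0706 / 1.983×10^-4 = 6.373×10^6 Pa.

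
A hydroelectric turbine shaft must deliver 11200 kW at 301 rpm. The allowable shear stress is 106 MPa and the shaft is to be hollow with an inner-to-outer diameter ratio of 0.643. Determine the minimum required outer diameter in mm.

ω = 2π·301/60 = 31.52 rad/s, so T = P/ω = 11200×10³ / 31.52 = 355300 N·m.
For a hollow shaft with d_i/d_o = 0.643: τ_max = 16T/(π d_o³ (1−k⁴)), so d_o = [16T/(π τ_allow (1−k⁴))]^(1/3) = [16·355300/(π·1.06×10^8·0.8291)]^(1/3) = 0.2741 m.

274 mm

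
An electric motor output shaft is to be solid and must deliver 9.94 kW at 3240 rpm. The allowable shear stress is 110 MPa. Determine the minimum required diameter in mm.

11.1 mm

ω = 2π·3240/60 = 339.3 rad/s, so T = P/ω = 9.94×10³ / 339.3 = 29.30 N·m.
For a solid shaft τ_max = 16T/(πd³), so d = (16T/(π τ_allow))^(1/3) = (16·29.30/(π·1.10×10^8))^(1/3) = 0.01107 m.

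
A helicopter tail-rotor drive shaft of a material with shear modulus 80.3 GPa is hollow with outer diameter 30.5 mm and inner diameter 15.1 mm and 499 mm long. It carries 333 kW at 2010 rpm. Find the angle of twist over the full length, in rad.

ω = 2π·2010/60 = 210.5 rad/s, so T = P/ω = 333×10³ / 210.5 = 1582 N·m.
J = π(d_o⁴ − d_i⁴)/32 = π(0.0305⁴ − 0.0151⁴)/32 = 7.985×10^-8 m⁴.
θ = T·L/(G·J) = 1582 × 0.499 / (80.3×10⁹ × 7.985×10^-8) = 0.1231 rad.

0.123 rad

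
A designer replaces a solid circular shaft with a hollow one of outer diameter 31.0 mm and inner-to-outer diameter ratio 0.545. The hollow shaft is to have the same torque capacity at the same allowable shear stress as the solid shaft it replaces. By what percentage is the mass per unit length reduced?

25.2 %

Equal τ_max and T ⇒ the solid shaft needs d_s³ = d_o³(1−k⁴), so d_s = 31.0·(1−0.545⁴)^(1/3) = 30.06 mm.
Area ratio A_h/A_s = d_o²(1−k²)/d_s² = (1−k²)/(1−k⁴)^(2/3) = 0.7476.
Mass saving = 1 − 0.7476 = 25.2 %.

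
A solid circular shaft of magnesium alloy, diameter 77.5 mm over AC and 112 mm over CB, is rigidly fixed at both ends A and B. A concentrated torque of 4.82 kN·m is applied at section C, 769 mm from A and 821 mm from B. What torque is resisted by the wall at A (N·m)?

948 N·m

Compatibility: T_A·a/J_AC = T_B·b/J_CB with T_A + T_B = T₀.
J_AC = 3.54×10^-6 m⁴, J_CB = 1.54×10^-5 m⁴, so T_A = T₀·(J_AC/a)/((J_AC/a)+(J_CB/b)) = 947.8 N·m, T_B = 3872 N·m.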